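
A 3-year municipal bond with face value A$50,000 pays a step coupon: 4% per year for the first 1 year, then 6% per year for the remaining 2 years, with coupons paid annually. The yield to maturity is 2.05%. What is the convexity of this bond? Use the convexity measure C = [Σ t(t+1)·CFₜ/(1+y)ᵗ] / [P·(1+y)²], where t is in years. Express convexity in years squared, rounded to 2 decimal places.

With y = 0.0205:
  t   CF        PV=CF/(1+0.0205)^t    t·PV        t(t+1)·PV
  1     2,000.00     1,959.8236     1,959.8236       3,919.6472
  2     3,000.00     2,880.6815     5,761.3629      17,284.0887
  3    53,000.00    49,869.7100   149,609.1299     598,436.5196
  Σ                 54,710.2150   157,330.3164     619,640.2556
P = 54,710.2150.
Convexity = Σ t(t+1)·PV / [P·(1+y)²] = 619,640.2556 / (54,710.2150 × 1.041420) = 10.87540.

10.88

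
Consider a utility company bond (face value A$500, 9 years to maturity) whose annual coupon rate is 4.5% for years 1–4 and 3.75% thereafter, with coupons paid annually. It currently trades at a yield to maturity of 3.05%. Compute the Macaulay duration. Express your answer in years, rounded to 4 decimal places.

7.7013 years

Periodic yield y = 0.0305. Discount each cash flow and weight by its year:
  t   CF        PV=CF/(1+0.0305)^t    t·PV
  1        22.50        21.8341        21.8341
  2        22.50        21.1878        42.3757
  3        22.50        20.5607        61.6822
  4        22.50        19.9522        79.8088
  5        18.75        16.1347        80.6736
  6        18.75        15.6572        93.9430
  7        18.75        15.1938       106.3563
  8        18.75        14.7441       117.9525
  9       518.75       395.8459     3,562.6130
  Σ                    541.1104     4,167.2392
Price P = Σ PV = 541.1104.
Macaulay duration = Σ(t·PV) / P = 4,167.2392 / 541.1104 = 7.70127 years.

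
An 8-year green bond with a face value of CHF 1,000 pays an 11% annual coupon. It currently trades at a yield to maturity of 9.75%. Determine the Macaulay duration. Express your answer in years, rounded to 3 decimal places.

Periodic yield y = 0.0975. Discount each cash flow and weight by its year:
  t   CF        PV=CF/(1+0.0975)^t    t·PV
  1       110.00       100.2278       100.2278
  2       110.00        91.3237       182.6475
  3       110.00        83.2107       249.6321
  4       110.00        75.8184       303.2736
  5       110.00        69.0828       345.4141
  6       110.00        62.9456       377.6737
  7       110.00        57.3536       401.4755
  8     1,110.00       527.3352     4,218.6815
  Σ                  1,067.2979     6,179.0256
Price P = Σ PV = 1,067.2979.
Macaulay duration = Σ(t·PV) / P = 6,179.0256 / 1,067.2979 = 5.78941 years.

5.789 years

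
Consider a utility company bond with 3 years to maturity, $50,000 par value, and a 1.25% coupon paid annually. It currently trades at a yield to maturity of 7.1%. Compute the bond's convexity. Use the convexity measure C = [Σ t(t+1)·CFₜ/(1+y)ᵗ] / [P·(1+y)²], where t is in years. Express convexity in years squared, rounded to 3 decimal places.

10.274

With y = 0.071:
  t   CF        PV=CF/(1+0.071)^t    t·PV        t(t+1)·PV
  1       625.00       583.5668       583.5668       1,167.1335
  2       625.00       544.8803     1,089.7605       3,269.2816
  3    50,625.00    41,209.4315   123,628.2946     494,513.1785
  Σ                 42,337.8786   125,301.6219     498,949.5936
P = 42,337.8786.
Convexity = Σ t(t+1)·PV / [P·(1+y)²] = 498,949.5936 / (42,337.8786 × 1.147041) = 10.27421.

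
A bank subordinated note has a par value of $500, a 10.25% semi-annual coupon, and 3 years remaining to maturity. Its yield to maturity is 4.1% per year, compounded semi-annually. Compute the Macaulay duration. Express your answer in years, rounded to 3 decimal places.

2.687 years

Periodic yield y = 0.0205. Discount each cash flow and weight by its period:
  t   CF        PV=CF/(1+0.0205)^t    t·PV
  1       25.625        25.1102        25.1102
  2       25.625        24.6058        49.2116
  3       25.625        24.1115        72.3346
  4       25.625        23.6272        94.5087
  5       25.625        23.1525       115.7627
  6      525.625       465.3695     2,792.2173
  Σ                    585.9769     3,149.1452
Price P = Σ PV = 585.9769.
Macaulay duration = Σ(t·PV) / P = 3,149.1452 / 585.9769 = 5.37418 half-year periods.
In years: 5.37418 / 2 = 2.68709 years.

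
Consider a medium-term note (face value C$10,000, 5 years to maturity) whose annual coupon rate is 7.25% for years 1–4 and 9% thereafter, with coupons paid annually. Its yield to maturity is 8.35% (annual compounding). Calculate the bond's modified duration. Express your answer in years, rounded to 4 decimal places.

Periodic yield y = 0.0835. First find Macaulay duration:
  t   CF        PV=CF/(1+0.0835)^t    t·PV
  1       725.00       669.1278       669.1278
  2       725.00       617.5614     1,235.1229
  3       725.00       569.9690     1,709.9071
  4       725.00       526.0443     2,104.1773
  5    10,900.00     7,299.3119    36,496.5593
  Σ                  9,682.0145    42,214.8945
P = 9,682.0145; Macaulay duration = 42,214.8945 / 9,682.0145 = 4.36014 years.
Modified duration = D_Mac / (1 + y) = 4.36014 / 1.0835 = 4.02412 years.

4.0241 years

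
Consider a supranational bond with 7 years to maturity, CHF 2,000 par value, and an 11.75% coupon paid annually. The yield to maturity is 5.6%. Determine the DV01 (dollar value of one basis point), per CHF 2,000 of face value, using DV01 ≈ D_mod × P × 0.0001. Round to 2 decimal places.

CHF 1.38

Periodic yield y = 0.056.
  t   CF        PV=CF/(1+0.056)^t    t·PV
  1       235.00       222.5379       222.5379
  2       235.00       210.7366       421.4733
  3       235.00       199.5612       598.6836
  4       235.00       188.9784       755.9136
  5       235.00       178.9568       894.7841
  6       235.00       169.4667     1,016.8002
  7     2,235.00     1,526.2655    10,683.8588
  Σ                  2,696.5032    14,594.0515
P = 2,696.5032; D_Mac = 5.41221 yrs; D_mod = 5.12520 yrs.
DV01 ≈ 5.12520 × 2,696.5032 × 0.0001 = 1.382012.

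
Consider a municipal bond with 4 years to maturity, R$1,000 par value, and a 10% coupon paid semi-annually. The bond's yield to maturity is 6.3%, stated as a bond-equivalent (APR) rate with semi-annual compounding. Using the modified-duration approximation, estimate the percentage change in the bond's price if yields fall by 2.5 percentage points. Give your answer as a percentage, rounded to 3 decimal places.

+8.324%

Periodic yield y = 0.0315. Modified duration first:
  t   CF        PV=CF/(1+0.0315)^t    t·PV
  1        50.00        48.4731        48.4731
  2        50.00        46.9928        93.9856
  3        50.00        45.5578       136.6733
  4        50.00        44.1665       176.6660
  5        50.00        42.8178       214.0888
  6        50.00        41.5102       249.0611
  7        50.00        40.2425       281.6978
  8     1,050.00       819.2858     6,554.2866
  Σ                  1,129.0465     7,754.9322
P = 1,129.0465; D_Mac = 6.86857 half-year periods = 3.43428 yrs; D_mod = 3.43428/(1+0.0315) = 3.32941 yrs.
ΔP/P ≈ -D_mod · Δy = -3.32941 × (-0.025) = +0.083235 = +8.3235%.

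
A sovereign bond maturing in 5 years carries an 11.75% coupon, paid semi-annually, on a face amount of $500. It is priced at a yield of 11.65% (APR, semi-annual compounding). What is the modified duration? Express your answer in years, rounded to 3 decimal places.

Periodic yield y = 0.05825. First find Macaulay duration:
  t   CF        PV=CF/(1+0.05825)^t    t·PV
  1       29.375        27.7581        27.7581
  2       29.375        26.2302        52.4604
  3       29.375        24.7864        74.3591
  4       29.375        23.4220        93.6882
  5       29.375        22.1328       110.6640
  6       29.375        20.9145       125.4872
  7       29.375        19.7633       138.3433
  8       29.375        18.6755       149.4038
  9       29.375        17.6475       158.8276
  10     529.375       300.5250     3,005.2503
  Σ                    501.8554     3,936.2420
P = 501.8554; Macaulay duration = 3,936.2420 / 501.8554 = 7.84338 half-year periods = 3.92169 years.
Modified duration = D_Mac / (1 + y) = 3.92169 / 1.05825 = 3.70583 years.

3.706 years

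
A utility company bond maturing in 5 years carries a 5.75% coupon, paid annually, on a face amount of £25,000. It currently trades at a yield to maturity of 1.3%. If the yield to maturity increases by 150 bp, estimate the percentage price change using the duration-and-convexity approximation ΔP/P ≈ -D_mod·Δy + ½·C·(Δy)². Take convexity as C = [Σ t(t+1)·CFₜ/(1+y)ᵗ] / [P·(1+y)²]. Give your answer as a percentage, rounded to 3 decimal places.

With y = 0.013:
  t   CF        PV=CF/(1+0.013)^t    t·PV        t(t+1)·PV
  1     1,437.50     1,419.0523     1,419.0523       2,838.1046
  2     1,437.50     1,400.8414     2,801.6828       8,405.0483
  3     1,437.50     1,382.8641     4,148.5924      16,594.3698
  4     1,437.50     1,365.1176     5,460.4705      27,302.3524
  5    26,437.50    24,784.1003   123,920.5015     743,523.0089
  Σ                 30,351.9758   137,750.2995     798,662.8840
P = 30,351.9758; D_Mac = 4.53843 yrs; D_mod = 4.48019 yrs; C = 25.64234.
Duration effect: -4.48019 × (+0.015) = -0.067203
Convexity effect: 0.5 × 25.64234 × (0.015)² = +0.0028848
ΔP/P ≈ -0.067203 + 0.0028848 = -0.064318 = -6.4318%.

-6.432%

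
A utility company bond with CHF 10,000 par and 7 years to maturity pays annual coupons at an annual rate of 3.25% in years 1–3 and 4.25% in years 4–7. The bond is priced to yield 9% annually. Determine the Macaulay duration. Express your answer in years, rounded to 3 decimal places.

Periodic yield y = 0.09. Discount each cash flow and weight by its year:
  t   CF        PV=CF/(1+0.09)^t    t·PV
  1       325.00       298.1651       298.1651
  2       325.00       273.5460       547.0920
  3       325.00       250.9596       752.8789
  4       425.00       301.0807     1,204.3229
  5       425.00       276.2208     1,381.1042
  6       425.00       253.4136     1,520.4817
  7    10,425.00     5,702.8320    39,919.8240
  Σ                  7,356.2179    45,623.8688
Price P = Σ PV = 7,356.2179.
Macaulay duration = Σ(t·PV) / P = 45,623.8688 / 7,356.2179 = 6.20208 years.

6.202 years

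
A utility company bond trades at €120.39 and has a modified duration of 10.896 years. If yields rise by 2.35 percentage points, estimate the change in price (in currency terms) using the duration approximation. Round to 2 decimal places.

Duration approximation: ΔP/P ≈ -D_mod · Δy = -10.896 × (+0.0235) = -0.256056.
ΔP ≈ 120.39 × (-0.256056) = -30.82658184.

-€30.83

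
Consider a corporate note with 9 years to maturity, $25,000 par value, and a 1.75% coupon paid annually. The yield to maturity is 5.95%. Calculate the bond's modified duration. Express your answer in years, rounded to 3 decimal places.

Periodic yield y = 0.0595. First find Macaulay duration:
  t   CF        PV=CF/(1+0.0595)^t    t·PV
  1       437.50       412.9306       412.9306
  2       437.50       389.7410       779.4821
  3       437.50       367.8537     1,103.5612
  4       437.50       347.1956     1,388.7824
  5       437.50       327.6976     1,638.4880
  6       437.50       309.2946     1,855.7674
  7       437.50       291.9250     2,043.4752
  8       437.50       275.5309     2,204.2475
  9    25,437.50    15,120.4869   136,084.3824
  Σ                 17,842.6561   147,511.1168
P = 17,842.6561; Macaulay duration = 147,511.1168 / 17,842.6561 = 8.26733 years.
Modified duration = D_Mac / (1 + y) = 8.26733 / 1.0595 = 7.80305 years.

7.803 years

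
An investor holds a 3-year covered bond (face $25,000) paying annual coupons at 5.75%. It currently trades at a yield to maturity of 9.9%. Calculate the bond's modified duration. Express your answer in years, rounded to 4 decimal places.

Periodic yield y = 0.099. First find Macaulay duration:
  t   CF        PV=CF/(1+0.099)^t    t·PV
  1     1,437.50     1,308.0073     1,308.0073
  2     1,437.50     1,190.1795     2,380.3590
  3    26,437.50    19,917.1552    59,751.4656
  Σ                 22,415.3420    63,439.8319
P = 22,415.3420; Macaulay duration = 63,439.8319 / 22,415.3420 = 2.83020 years.
Modified duration = D_Mac / (1 + y) = 2.83020 / 1.099 = 2.57525 years.

2.5752 years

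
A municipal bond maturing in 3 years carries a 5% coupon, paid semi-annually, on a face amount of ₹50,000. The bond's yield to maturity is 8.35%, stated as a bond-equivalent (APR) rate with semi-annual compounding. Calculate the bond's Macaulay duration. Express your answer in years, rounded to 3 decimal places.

2.813 years

Periodic yield y = 0.04175. Discount each cash flow and weight by its period:
  t   CF        PV=CF/(1+0.04175)^t    t·PV
  1     1,250.00     1,199.9040     1,199.9040
  2     1,250.00     1,151.8157     2,303.6314
  3     1,250.00     1,105.6546     3,316.9639
  4     1,250.00     1,061.3435     4,245.3741
  5     1,250.00     1,018.8083     5,094.0414
  6    51,250.00    40,097.0863   240,582.5176
  Σ                 45,634.6124   256,742.4324
Price P = Σ PV = 45,634.6124.
Macaulay duration = Σ(t·PV) / P = 256,742.4324 / 45,634.6124 = 5.62605 half-year periods.
In years: 5.62605 / 2 = 2.81302 years.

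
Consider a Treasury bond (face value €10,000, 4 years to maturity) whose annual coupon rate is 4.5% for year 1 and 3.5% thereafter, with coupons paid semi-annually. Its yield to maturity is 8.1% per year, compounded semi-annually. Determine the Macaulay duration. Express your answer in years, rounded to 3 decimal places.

3.709 years

Periodic yield y = 0.0405. Discount each cash flow and weight by its period:
  t   CF        PV=CF/(1+0.0405)^t    t·PV
  1       225.00       216.2422       216.2422
  2       225.00       207.8253       415.6505
  3       175.00       155.3502       466.0506
  4       175.00       149.3034       597.2136
  5       175.00       143.4920       717.4599
  6       175.00       137.9068       827.4405
  7       175.00       132.5389       927.7725
  8    10,175.00     7,406.2393    59,249.9146
  Σ                  8,548.8980    63,417.7444
Price P = Σ PV = 8,548.8980.
Macaulay duration = Σ(t·PV) / P = 63,417.7444 / 8,548.8980 = 7.41824 half-year periods.
In years: 7.41824 / 2 = 3.70912 years.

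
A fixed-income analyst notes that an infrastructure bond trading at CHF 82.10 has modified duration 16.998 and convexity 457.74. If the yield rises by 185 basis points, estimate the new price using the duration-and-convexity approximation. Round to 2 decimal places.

Duration effect: -D_mod·Δy = -16.998 × (+0.0185) = -0.314463
Convexity effect: ½·C·(Δy)² = 0.5 × 457.74 × (0.0185)² = +0.0783307575
ΔP/P ≈ -0.314463 + 0.0783307575 = -0.2361322425
New price ≈ 82.10 × (1 - 0.2361322425) = 62.71354289075.

CHF 62.71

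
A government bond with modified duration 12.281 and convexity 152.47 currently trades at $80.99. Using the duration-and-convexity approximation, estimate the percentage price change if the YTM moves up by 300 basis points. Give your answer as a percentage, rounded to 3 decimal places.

Duration effect: -D_mod·Δy = -12.281 × (+0.03) = -0.368430
Convexity effect: ½·C·(Δy)² = 0.5 × 152.47 × (0.03)² = +0.0686115
ΔP/P ≈ -0.368430 + 0.0686115 = -0.2998185
= -29.98185%.

-29.982%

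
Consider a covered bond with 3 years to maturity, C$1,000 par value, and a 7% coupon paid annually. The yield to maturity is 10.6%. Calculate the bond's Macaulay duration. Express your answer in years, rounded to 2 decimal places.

2.80 years

Periodic yield y = 0.106. Discount each cash flow and weight by its year:
  t   CF        PV=CF/(1+0.106)^t    t·PV
  1        70.00        63.2911        63.2911
  2        70.00        57.2253       114.4505
  3     1,070.00       790.8942     2,372.6826
  Σ                    911.4106     2,550.4243
Price P = Σ PV = 911.4106.
Macaulay duration = Σ(t·PV) / P = 2,550.4243 / 911.4106 = 2.79833 years.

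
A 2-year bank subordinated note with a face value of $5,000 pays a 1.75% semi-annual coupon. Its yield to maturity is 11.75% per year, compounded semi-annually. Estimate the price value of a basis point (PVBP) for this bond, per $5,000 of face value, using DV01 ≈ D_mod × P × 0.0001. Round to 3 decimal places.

Periodic yield y = 0.05875.
  t   CF        PV=CF/(1+0.05875)^t    t·PV
  1        43.75        41.3223        41.3223
  2        43.75        39.0293        78.0587
  3        43.75        36.8636       110.5908
  4     5,043.75     4,014.0230    16,056.0921
  Σ                  4,131.2383    16,286.0639
P = 4,131.2383; D_Mac = 3.94217 half-year periods = 1.97109 yrs; D_mod = 1.86171 yrs.
DV01 ≈ 1.86171 × 4,131.2383 × 0.0001 = 0.769118.

$0.769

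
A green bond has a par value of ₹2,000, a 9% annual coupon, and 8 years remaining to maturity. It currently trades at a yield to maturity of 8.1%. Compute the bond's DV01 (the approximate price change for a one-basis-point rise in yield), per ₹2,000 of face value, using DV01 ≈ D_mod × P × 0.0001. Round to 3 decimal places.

₹1.184

Periodic yield y = 0.081.
  t   CF        PV=CF/(1+0.081)^t    t·PV
  1       180.00       166.5125       166.5125
  2       180.00       154.0356       308.0712
  3       180.00       142.4936       427.4809
  4       180.00       131.8165       527.2659
  5       180.00       121.9394       609.6970
  6       180.00       112.8024       676.8144
  7       180.00       104.3500       730.4503
  8     2,180.00     1,169.0981     9,352.7845
  Σ                  2,103.0481    12,799.0767
P = 2,103.0481; D_Mac = 6.08596 yrs; D_mod = 5.62994 yrs.
DV01 ≈ 5.62994 × 2,103.0481 × 0.0001 = 1.184003.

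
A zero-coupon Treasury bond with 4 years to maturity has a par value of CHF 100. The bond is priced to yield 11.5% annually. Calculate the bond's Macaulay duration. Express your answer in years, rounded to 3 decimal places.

A zero-coupon bond has a single cash flow at maturity, so its Macaulay duration equals its maturity: 4 years.

4.000 years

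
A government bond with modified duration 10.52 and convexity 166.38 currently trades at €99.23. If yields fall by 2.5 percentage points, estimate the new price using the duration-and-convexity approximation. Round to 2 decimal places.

€130.49

Duration effect: -D_mod·Δy = -10.52 × (-0.025) = +0.263000
Convexity effect: ½·C·(Δy)² = 0.5 × 166.38 × (-0.025)² = +0.05199375
ΔP/P ≈ +0.263000 + 0.05199375 = +0.31499375
New price ≈ 99.23 × (1 + 0.31499375) = 130.4868298125.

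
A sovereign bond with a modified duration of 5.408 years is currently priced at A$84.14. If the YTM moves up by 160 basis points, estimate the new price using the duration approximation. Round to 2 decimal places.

A$76.86

Duration approximation: ΔP/P ≈ -D_mod · Δy = -5.408 × (+0.016) = -0.086528.
New price ≈ 84.14 × (1 - 0.086528) = 76.85953408.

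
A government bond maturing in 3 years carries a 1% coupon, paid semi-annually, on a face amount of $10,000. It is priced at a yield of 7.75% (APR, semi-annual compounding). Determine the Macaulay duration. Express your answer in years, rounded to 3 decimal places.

Periodic yield y = 0.03875. Discount each cash flow and weight by its period:
  t   CF        PV=CF/(1+0.03875)^t    t·PV
  1        50.00        48.1348        48.1348
  2        50.00        46.3391        92.6783
  3        50.00        44.6105       133.8314
  4        50.00        42.9463       171.7852
  5        50.00        41.3442       206.7211
  6    10,050.00     8,000.1815    48,001.0891
  Σ                  8,223.5564    48,654.2400
Price P = Σ PV = 8,223.5564.
Macaulay duration = Σ(t·PV) / P = 48,654.2400 / 8,223.5564 = 5.91645 half-year periods.
In years: 5.91645 / 2 = 2.95822 years.

2.958 years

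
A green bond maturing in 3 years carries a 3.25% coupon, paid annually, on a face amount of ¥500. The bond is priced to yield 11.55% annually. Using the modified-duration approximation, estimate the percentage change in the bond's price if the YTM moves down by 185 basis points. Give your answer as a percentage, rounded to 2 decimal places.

Periodic yield y = 0.1155. Modified duration first:
  t   CF        PV=CF/(1+0.1155)^t    t·PV
  1        16.25        14.5675        14.5675
  2        16.25        13.0591        26.1183
  3       516.25       371.9215     1,115.7646
  Σ                    399.5481     1,156.4504
P = 399.5481; D_Mac = 2.89440 yrs; D_mod = 2.89440/(1+0.1155) = 2.59471 yrs.
ΔP/P ≈ -D_mod · Δy = -2.59471 × (-0.0185) = +0.048002 = +4.8002%.

+4.80%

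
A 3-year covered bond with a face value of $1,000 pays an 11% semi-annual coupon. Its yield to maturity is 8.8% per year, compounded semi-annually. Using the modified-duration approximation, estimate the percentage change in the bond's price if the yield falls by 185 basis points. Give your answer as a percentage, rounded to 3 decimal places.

Periodic yield y = 0.044. Modified duration first:
  t   CF        PV=CF/(1+0.044)^t    t·PV
  1        55.00        52.6820        52.6820
  2        55.00        50.4617       100.9234
  3        55.00        48.3349       145.0048
  4        55.00        46.2978       185.1913
  5        55.00        44.3466       221.7329
  6     1,055.00       814.7971     4,888.7825
  Σ                  1,056.9201     5,594.3170
P = 1,056.9201; D_Mac = 5.29304 half-year periods = 2.64652 yrs; D_mod = 2.64652/(1+0.044) = 2.53498 yrs.
ΔP/P ≈ -D_mod · Δy = -2.53498 × (-0.0185) = +0.046897 = +4.6897%.

+4.690%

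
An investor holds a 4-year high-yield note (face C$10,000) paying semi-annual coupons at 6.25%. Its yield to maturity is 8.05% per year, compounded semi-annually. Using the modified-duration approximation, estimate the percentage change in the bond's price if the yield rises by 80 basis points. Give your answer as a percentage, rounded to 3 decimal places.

-2.757%

Periodic yield y = 0.04025. Modified duration first:
  t   CF        PV=CF/(1+0.04025)^t    t·PV
  1       312.50       300.4086       300.4086
  2       312.50       288.7850       577.5699
  3       312.50       277.6111       832.8333
  4       312.50       266.8696     1,067.4784
  5       312.50       256.5437     1,282.7186
  6       312.50       246.6174     1,479.7043
  7       312.50       237.0751     1,659.5257
  8    10,312.50     7,520.7676    60,166.1404
  Σ                  9,394.6780    67,366.3793
P = 9,394.6780; D_Mac = 7.17070 half-year periods = 3.58535 yrs; D_mod = 3.58535/(1+0.04025) = 3.44662 yrs.
ΔP/P ≈ -D_mod · Δy = -3.44662 × (+0.008) = -0.027573 = -2.7573%.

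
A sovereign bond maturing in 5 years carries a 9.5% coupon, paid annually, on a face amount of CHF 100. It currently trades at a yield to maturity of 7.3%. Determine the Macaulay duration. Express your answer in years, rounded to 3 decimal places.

4.241 years

Periodic yield y = 0.073. Discount each cash flow and weight by its year:
  t   CF        PV=CF/(1+0.073)^t    t·PV
  1         9.50         8.8537         8.8537
  2         9.50         8.2513        16.5027
  3         9.50         7.6900        23.0699
  4         9.50         7.1668        28.6672
  5       109.50        76.9867       384.9333
  Σ                    108.9484       462.0267
Price P = Σ PV = 108.9484.
Macaulay duration = Σ(t·PV) / P = 462.0267 / 108.9484 = 4.24078 years.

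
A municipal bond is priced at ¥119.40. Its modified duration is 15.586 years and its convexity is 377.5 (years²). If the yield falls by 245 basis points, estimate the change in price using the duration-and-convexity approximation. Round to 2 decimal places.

Duration effect: -D_mod·Δy = -15.586 × (-0.0245) = +0.381857
Convexity effect: ½·C·(Δy)² = 0.5 × 377.5 × (-0.0245)² = +0.1132971875
ΔP/P ≈ +0.381857 + 0.1132971875 = +0.4951541875
ΔP ≈ 119.40 × (+0.4951541875) = +59.1214099875.

+¥59.12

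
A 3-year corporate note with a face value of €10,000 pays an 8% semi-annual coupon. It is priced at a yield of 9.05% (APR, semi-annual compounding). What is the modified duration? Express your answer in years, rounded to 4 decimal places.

2.6037 years

Periodic yield y = 0.04525. First find Macaulay duration:
  t   CF        PV=CF/(1+0.04525)^t    t·PV
  1       400.00       382.6836       382.6836
  2       400.00       366.1168       732.2336
  3       400.00       350.2672     1,050.8016
  4       400.00       335.1037     1,340.4150
  5       400.00       320.5967     1,602.9837
  6    10,400.00     7,974.6619    47,847.9717
  Σ                  9,729.4300    52,957.0891
P = 9,729.4300; Macaulay duration = 52,957.0891 / 9,729.4300 = 5.44298 half-year periods = 2.72149 years.
Modified duration = D_Mac / (1 + y) = 2.72149 / 1.04525 = 2.60367 years.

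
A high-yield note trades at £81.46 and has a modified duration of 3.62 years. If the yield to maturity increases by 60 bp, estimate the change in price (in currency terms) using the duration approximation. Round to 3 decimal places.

-£1.769

Duration approximation: ΔP/P ≈ -D_mod · Δy = -3.62 × (+0.006) = -0.021720.
ΔP ≈ 81.46 × (-0.021720) = -1.7693112.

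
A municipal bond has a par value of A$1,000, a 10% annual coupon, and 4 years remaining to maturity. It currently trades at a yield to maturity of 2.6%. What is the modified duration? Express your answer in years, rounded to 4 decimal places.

3.4600 years

Periodic yield y = 0.026. First find Macaulay duration:
  t   CF        PV=CF/(1+0.026)^t    t·PV
  1       100.00        97.4659        97.4659
  2       100.00        94.9960       189.9920
  3       100.00        92.5887       277.7661
  4     1,100.00       992.6662     3,970.6649
  Σ                  1,277.7168     4,535.8888
P = 1,277.7168; Macaulay duration = 4,535.8888 / 1,277.7168 = 3.55000 years.
Modified duration = D_Mac / (1 + y) = 3.55000 / 1.026 = 3.46003 years.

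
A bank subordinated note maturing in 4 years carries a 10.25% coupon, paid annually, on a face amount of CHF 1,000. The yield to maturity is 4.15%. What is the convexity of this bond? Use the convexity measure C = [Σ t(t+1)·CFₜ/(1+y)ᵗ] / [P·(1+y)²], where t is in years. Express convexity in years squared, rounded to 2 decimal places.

15.55

With y = 0.0415:
  t   CF        PV=CF/(1+0.0415)^t    t·PV        t(t+1)·PV
  1       102.50        98.4157        98.4157         196.8315
  2       102.50        94.4942       188.9885         566.9654
  3       102.50        90.7290       272.1869       1,088.7478
  4     1,102.50       937.0041     3,748.0165      18,740.0824
  Σ                  1,220.6431     4,307.6077      20,592.6271
P = 1,220.6431.
Convexity = Σ t(t+1)·PV / [P·(1+y)²] = 20,592.6271 / (1,220.6431 × 1.084722) = 15.55265.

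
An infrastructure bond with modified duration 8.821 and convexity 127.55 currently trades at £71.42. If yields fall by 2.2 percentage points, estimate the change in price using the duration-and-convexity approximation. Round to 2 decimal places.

+£16.06

Duration effect: -D_mod·Δy = -8.821 × (-0.022) = +0.194062
Convexity effect: ½·C·(Δy)² = 0.5 × 127.55 × (-0.022)² = +0.0308671
ΔP/P ≈ +0.194062 + 0.0308671 = +0.2249291
ΔP ≈ 71.42 × (+0.2249291) = +16.064436322.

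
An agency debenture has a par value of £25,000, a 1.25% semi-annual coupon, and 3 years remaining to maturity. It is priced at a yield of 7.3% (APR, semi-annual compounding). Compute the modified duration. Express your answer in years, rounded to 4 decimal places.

Periodic yield y = 0.0365. First find Macaulay duration:
  t   CF        PV=CF/(1+0.0365)^t    t·PV
  1       156.25       150.7477       150.7477
  2       156.25       145.4392       290.8784
  3       156.25       140.3176       420.9528
  4       156.25       135.3763       541.5054
  5       156.25       130.6091       653.0456
  6    25,156.25    20,287.5715   121,725.4290
  Σ                 20,990.0614   123,782.5588
P = 20,990.0614; Macaulay duration = 123,782.5588 / 20,990.0614 = 5.89720 half-year periods = 2.94860 years.
Modified duration = D_Mac / (1 + y) = 2.94860 / 1.0365 = 2.84477 years.

2.8448 years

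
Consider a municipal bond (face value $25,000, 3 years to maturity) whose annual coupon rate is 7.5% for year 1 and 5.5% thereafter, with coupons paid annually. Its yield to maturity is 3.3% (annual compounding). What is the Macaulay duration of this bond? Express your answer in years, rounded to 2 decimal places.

Periodic yield y = 0.033. Discount each cash flow and weight by its year:
  t   CF        PV=CF/(1+0.033)^t    t·PV
  1     1,875.00     1,815.1016     1,815.1016
  2     1,375.00     1,288.5523     2,577.1046
  3    26,375.00    23,927.1793    71,781.5379
  Σ                 27,030.8332    76,173.7441
Price P = Σ PV = 27,030.8332.
Macaulay duration = Σ(t·PV) / P = 76,173.7441 / 27,030.8332 = 2.81803 years.

2.82 years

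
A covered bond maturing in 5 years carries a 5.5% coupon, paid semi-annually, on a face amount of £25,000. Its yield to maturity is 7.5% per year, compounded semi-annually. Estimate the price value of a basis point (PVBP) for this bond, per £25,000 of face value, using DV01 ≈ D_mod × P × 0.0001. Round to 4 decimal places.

£9.7517

Periodic yield y = 0.0375.
  t   CF        PV=CF/(1+0.0375)^t    t·PV
  1       687.50       662.6506       662.6506
  2       687.50       638.6994     1,277.3988
  3       687.50       615.6139     1,846.8416
  4       687.50       593.3628     2,373.4510
  5       687.50       571.9159     2,859.5795
  6       687.50       551.2442     3,307.4655
  7       687.50       531.3198     3,719.2383
  8       687.50       512.1154     4,096.9234
  9       687.50       493.6052     4,442.4471
  10   25,687.50    17,776.2760   177,762.7603
  Σ                 22,946.8032   202,348.7561
P = 22,946.8032; D_Mac = 8.81817 half-year periods = 4.40908 yrs; D_mod = 4.24972 yrs.
DV01 ≈ 4.24972 × 22,946.8032 × 0.0001 = 9.751747.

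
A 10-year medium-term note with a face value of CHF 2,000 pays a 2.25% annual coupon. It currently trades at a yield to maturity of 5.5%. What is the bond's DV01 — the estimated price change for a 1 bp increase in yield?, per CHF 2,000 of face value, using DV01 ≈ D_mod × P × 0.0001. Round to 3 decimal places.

CHF 1.273

Periodic yield y = 0.055.
  t   CF        PV=CF/(1+0.055)^t    t·PV
  1        45.00        42.6540        42.6540
  2        45.00        40.4304        80.8607
  3        45.00        38.3226       114.9678
  4        45.00        36.3248       145.2990
  5        45.00        34.4310       172.1552
  6        45.00        32.6361       195.8164
  7        45.00        30.9347       216.5426
  8        45.00        29.3219       234.5756
  9        45.00        27.7933       250.1399
  10    2,045.00     1,197.2055    11,972.0553
  Σ                  1,510.0543    13,425.0666
P = 1,510.0543; D_Mac = 8.89045 yrs; D_mod = 8.42697 yrs.
DV01 ≈ 8.42697 × 1,510.0543 × 0.0001 = 1.272518.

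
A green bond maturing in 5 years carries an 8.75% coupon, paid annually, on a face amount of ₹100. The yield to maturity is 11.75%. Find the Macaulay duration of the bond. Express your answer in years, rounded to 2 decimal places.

4.21 years

Periodic yield y = 0.1175. Discount each cash flow and weight by its year:
  t   CF        PV=CF/(1+0.1175)^t    t·PV
  1         8.75         7.8300         7.8300
  2         8.75         7.0067        14.0134
  3         8.75         6.2700        18.8099
  4         8.75         5.6107        22.4428
  5       108.75        62.4010       312.0050
  Σ                     89.1184       375.1012
Price P = Σ PV = 89.1184.
Macaulay duration = Σ(t·PV) / P = 375.1012 / 89.1184 = 4.20902 years.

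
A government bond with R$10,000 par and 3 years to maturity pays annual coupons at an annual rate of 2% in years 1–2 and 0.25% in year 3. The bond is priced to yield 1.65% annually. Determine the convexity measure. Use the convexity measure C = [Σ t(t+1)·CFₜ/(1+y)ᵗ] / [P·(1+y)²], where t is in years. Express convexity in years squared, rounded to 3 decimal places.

11.309

With y = 0.0165:
  t   CF        PV=CF/(1+0.0165)^t    t·PV        t(t+1)·PV
  1       200.00       196.7536       196.7536         393.5071
  2       200.00       193.5598       387.1197       1,161.3590
  3    10,025.00     9,544.6989    28,634.0967     114,536.3868
  Σ                  9,935.0123    29,217.9699     116,091.2529
P = 9,935.0123.
Convexity = Σ t(t+1)·PV / [P·(1+y)²] = 116,091.2529 / (9,935.0123 × 1.033272) = 11.30879.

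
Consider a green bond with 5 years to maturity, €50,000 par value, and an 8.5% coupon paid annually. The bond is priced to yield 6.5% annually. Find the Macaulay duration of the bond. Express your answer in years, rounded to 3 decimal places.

4.307 years

Periodic yield y = 0.065. Discount each cash flow and weight by its year:
  t   CF        PV=CF/(1+0.065)^t    t·PV
  1     4,250.00     3,990.6103     3,990.6103
  2     4,250.00     3,747.0520     7,494.1039
  3     4,250.00     3,518.3586    10,555.0759
  4     4,250.00     3,303.6231    13,214.4925
  5    54,250.00    39,596.0354   197,980.1769
  Σ                 54,155.6794   233,234.4596
Price P = Σ PV = 54,155.6794.
Macaulay duration = Σ(t·PV) / P = 233,234.4596 / 54,155.6794 = 4.30674 years.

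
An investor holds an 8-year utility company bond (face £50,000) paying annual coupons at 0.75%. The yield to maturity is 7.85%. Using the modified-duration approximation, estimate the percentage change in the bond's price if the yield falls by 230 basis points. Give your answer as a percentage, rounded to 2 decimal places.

+16.45%

Periodic yield y = 0.0785. Modified duration first:
  t   CF        PV=CF/(1+0.0785)^t    t·PV
  1       375.00       347.7051       347.7051
  2       375.00       322.3970       644.7940
  3       375.00       298.9309       896.7927
  4       375.00       277.1728     1,108.6914
  5       375.00       256.9985     1,284.9923
  6       375.00       238.2925     1,429.7550
  7       375.00       220.9481     1,546.6365
  8    50,375.00    27,520.3443   220,162.7548
  Σ                 29,482.7893   227,422.1218
P = 29,482.7893; D_Mac = 7.71372 yrs; D_mod = 7.71372/(1+0.0785) = 7.15227 yrs.
ΔP/P ≈ -D_mod · Δy = -7.15227 × (-0.023) = +0.164502 = +16.4502%.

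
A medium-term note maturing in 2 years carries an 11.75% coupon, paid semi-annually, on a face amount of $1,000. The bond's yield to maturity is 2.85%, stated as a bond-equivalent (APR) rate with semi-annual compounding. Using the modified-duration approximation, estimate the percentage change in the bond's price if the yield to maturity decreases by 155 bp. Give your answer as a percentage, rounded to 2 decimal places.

Periodic yield y = 0.01425. Modified duration first:
  t   CF        PV=CF/(1+0.01425)^t    t·PV
  1        58.75        57.9246        57.9246
  2        58.75        57.1107       114.2215
  3        58.75        56.3084       168.9251
  4     1,058.75     1,000.4914     4,001.9656
  Σ                  1,171.8351     4,343.0367
P = 1,171.8351; D_Mac = 3.70618 half-year periods = 1.85309 yrs; D_mod = 1.85309/(1+0.01425) = 1.82706 yrs.
ΔP/P ≈ -D_mod · Δy = -1.82706 × (-0.0155) = +0.028319 = +2.8319%.

+2.83%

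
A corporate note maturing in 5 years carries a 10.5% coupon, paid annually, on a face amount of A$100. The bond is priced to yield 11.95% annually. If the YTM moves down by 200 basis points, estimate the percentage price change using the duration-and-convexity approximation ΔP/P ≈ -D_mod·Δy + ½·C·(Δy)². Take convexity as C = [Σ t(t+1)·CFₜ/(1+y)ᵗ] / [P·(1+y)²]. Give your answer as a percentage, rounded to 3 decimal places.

+7.710%

With y = 0.1195:
  t   CF        PV=CF/(1+0.1195)^t    t·PV        t(t+1)·PV
  1        10.50         9.3792         9.3792          18.7584
  2        10.50         8.3780        16.7560          50.2681
  3        10.50         7.4837        22.4511          89.8045
  4        10.50         6.6849        26.7395         133.6974
  5       110.50        62.8408       314.2041       1,885.2244
  Σ                     94.7666       389.5299       2,177.7527
P = 94.7666; D_Mac = 4.11041 yrs; D_mod = 3.67165 yrs; C = 18.33602.
Duration effect: -3.67165 × (-0.02) = +0.073433
Convexity effect: 0.5 × 18.33602 × (-0.02)² = +0.0036672
ΔP/P ≈ +0.073433 + 0.0036672 = +0.077100 = +7.7100%.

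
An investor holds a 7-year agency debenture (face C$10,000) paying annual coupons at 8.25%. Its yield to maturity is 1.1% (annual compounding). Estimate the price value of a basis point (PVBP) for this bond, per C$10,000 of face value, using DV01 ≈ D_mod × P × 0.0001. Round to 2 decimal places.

C$8.58

Periodic yield y = 0.011.
  t   CF        PV=CF/(1+0.011)^t    t·PV
  1       825.00       816.0237       816.0237
  2       825.00       807.1451     1,614.2903
  3       825.00       798.3631     2,395.0894
  4       825.00       789.6767     3,158.7068
  5       825.00       781.0848     3,905.4239
  6       825.00       772.5863     4,635.5179
  7    10,825.00    10,026.9723    70,188.8062
  Σ                 14,791.8521    86,713.8583
P = 14,791.8521; D_Mac = 5.86227 yrs; D_mod = 5.79849 yrs.
DV01 ≈ 5.79849 × 14,791.8521 × 0.0001 = 8.577038.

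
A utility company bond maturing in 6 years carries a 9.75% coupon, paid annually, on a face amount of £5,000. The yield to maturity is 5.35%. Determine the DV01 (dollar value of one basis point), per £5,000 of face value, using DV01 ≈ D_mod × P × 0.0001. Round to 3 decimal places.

Periodic yield y = 0.0535.
  t   CF        PV=CF/(1+0.0535)^t    t·PV
  1       487.50       462.7432       462.7432
  2       487.50       439.2437       878.4874
  3       487.50       416.9375     1,250.8126
  4       487.50       395.7642     1,583.0566
  5       487.50       375.6660     1,878.3301
  6     5,487.50     4,013.9069    24,083.4413
  Σ                  6,104.2615    30,136.8713
P = 6,104.2615; D_Mac = 4.93702 yrs; D_mod = 4.68630 yrs.
DV01 ≈ 4.68630 × 6,104.2615 × 0.0001 = 2.860643.

£2.861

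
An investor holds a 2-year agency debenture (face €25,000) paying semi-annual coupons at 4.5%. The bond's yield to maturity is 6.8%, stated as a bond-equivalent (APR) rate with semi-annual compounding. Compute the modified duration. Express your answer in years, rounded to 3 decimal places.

Periodic yield y = 0.034. First find Macaulay duration:
  t   CF        PV=CF/(1+0.034)^t    t·PV
  1       562.50       544.0039       544.0039
  2       562.50       526.1159     1,052.2319
  3       562.50       508.8162     1,526.4485
  4    25,562.50    22,362.5421    89,450.1682
  Σ                 23,941.4780    92,572.8525
P = 23,941.4780; Macaulay duration = 92,572.8525 / 23,941.4780 = 3.86663 half-year periods = 1.93332 years.
Modified duration = D_Mac / (1 + y) = 1.93332 / 1.034 = 1.86974 years.

1.870 years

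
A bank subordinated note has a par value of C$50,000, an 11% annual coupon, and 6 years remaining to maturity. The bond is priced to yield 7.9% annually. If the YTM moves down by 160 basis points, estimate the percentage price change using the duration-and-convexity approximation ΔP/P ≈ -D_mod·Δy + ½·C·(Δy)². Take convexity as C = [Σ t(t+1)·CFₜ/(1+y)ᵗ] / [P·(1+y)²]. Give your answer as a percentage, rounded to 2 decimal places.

With y = 0.079:
  t   CF        PV=CF/(1+0.079)^t    t·PV        t(t+1)·PV
  1     5,500.00     5,097.3123     5,097.3123      10,194.6247
  2     5,500.00     4,724.1078     9,448.2156      28,344.6469
  3     5,500.00     4,378.2278    13,134.6834      52,538.7337
  4     5,500.00     4,057.6717    16,230.6870      81,153.4349
  5     5,500.00     3,760.5855    18,802.9275     112,817.5647
  6    55,500.00    35,169.3478   211,016.0870   1,477,112.6091
  Σ                 57,187.2530   273,729.9128   1,762,161.6139
P = 57,187.2530; D_Mac = 4.78655 yrs; D_mod = 4.43610 yrs; C = 26.46693.
Duration effect: -4.43610 × (-0.016) = +0.070978
Convexity effect: 0.5 × 26.46693 × (-0.016)² = +0.0033878
ΔP/P ≈ +0.070978 + 0.0033878 = +0.074365 = +7.4365%.

+7.44%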